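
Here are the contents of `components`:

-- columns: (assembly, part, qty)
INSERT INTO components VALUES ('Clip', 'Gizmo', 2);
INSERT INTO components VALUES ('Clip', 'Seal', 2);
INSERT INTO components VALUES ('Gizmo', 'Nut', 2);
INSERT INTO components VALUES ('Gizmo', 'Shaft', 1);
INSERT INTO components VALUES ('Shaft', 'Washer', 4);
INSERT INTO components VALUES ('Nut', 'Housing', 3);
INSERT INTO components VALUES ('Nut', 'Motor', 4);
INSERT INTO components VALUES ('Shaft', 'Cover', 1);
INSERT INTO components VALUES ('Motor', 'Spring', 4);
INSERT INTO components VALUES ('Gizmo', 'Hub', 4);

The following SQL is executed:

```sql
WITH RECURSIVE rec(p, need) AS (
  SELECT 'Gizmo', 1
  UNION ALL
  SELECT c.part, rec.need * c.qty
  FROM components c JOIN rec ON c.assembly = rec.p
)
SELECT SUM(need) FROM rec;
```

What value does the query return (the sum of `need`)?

Base: (Gizmo, need=1).
Iteration 1: components of {Gizmo} -> Hub = 1*4 = 4, Nut = 1*2 = 2, Shaft = 1*1 = 1.
Iteration 2: components of {Hub,Nut,Shaft} -> Cover = 1*1 = 1, Housing = 2*3 = 6, Motor = 2*4 = 8, Washer = 1*4 = 4.
Iteration 3: components of {Cover,Housing,Motor,Washer} -> Spring = 8*4 = 32.
Iteration 4: no further components; recursion stops.
SUM(need) = 1 + 2 + 1 + 4 + 6 + 8 + 4 + 1 + 32 = 59.

59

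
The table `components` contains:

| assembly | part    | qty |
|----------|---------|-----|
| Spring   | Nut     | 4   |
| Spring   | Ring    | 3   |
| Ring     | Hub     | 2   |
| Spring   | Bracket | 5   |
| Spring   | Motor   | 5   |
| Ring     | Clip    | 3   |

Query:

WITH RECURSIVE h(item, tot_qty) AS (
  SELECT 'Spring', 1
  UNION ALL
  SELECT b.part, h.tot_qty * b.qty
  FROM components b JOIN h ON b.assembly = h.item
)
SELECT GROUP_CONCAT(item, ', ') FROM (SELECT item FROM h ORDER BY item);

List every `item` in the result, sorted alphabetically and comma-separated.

Bracket, Clip, Hub, Motor, Nut, Ring, Spring

Base: (Spring, tot_qty=1).
Iteration 1: components of {Spring} -> Bracket = 1*5 = 5, Motor = 1*5 = 5, Nut = 1*4 = 4, Ring = 1*3 = 3.
Iteration 2: components of {Bracket,Motor,Nut,Ring} -> Clip = 3*3 = 9, Hub = 3*2 = 6.
Iteration 3: no further components; recursion stops.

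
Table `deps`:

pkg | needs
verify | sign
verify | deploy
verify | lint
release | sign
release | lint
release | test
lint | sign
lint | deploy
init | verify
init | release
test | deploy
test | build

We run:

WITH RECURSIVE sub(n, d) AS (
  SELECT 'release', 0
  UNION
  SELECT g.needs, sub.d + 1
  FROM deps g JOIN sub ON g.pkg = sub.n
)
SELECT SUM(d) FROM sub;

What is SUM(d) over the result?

Base: (release, d=0).
Iteration 1: edges from {release} -> (lint, d=1), (sign, d=1), (test, d=1).
Iteration 2: edges from {lint,sign,test} -> (build, d=2), (deploy, d=2), (sign, d=2). [UNION drops 1 duplicate row(s)]
Iteration 3: no outgoing edges from {build,deploy,sign}; recursion stops.
SUM(d) = 0 + 1 + 1 + 1 + 2 + 2 + 2 = 9.

9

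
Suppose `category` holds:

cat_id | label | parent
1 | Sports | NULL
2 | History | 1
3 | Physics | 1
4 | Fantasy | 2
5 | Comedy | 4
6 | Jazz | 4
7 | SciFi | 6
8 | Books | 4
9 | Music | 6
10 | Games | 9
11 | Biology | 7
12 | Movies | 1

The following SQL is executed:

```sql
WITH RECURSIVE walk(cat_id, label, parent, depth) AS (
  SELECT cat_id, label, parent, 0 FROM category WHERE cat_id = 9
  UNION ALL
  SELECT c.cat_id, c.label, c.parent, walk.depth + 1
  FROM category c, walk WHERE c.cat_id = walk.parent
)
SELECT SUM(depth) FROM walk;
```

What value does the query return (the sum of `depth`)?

Base: cat_id=9 (Music), parent=6, depth 0.
Iteration 1: join on cat_id=6 -> Jazz (id 6, parent=4, depth 1).
Iteration 2: join on cat_id=4 -> Fantasy (id 4, parent=2, depth 2).
Iteration 3: join on cat_id=2 -> History (id 2, parent=1, depth 3).
Iteration 4: join on cat_id=1 -> Sports (id 1, parent=NULL, depth 4).
Iteration 5: parent is NULL; no match; recursion stops.
SUM(depth) = 0 + 1 + 2 + 3 + 4 = 10.

10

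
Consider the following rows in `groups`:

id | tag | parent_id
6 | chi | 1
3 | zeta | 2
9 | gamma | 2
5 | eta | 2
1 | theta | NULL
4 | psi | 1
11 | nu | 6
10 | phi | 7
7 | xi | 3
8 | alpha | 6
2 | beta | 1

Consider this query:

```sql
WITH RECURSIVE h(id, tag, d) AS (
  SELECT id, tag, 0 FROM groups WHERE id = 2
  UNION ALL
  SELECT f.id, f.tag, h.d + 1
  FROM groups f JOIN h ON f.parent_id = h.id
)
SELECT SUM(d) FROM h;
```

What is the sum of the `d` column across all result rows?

Base: id=2 (beta) at d 0.
Iteration 1: rows with parent_id in {2} -> zeta (id 3, d 1), eta (id 5, d 1), gamma (id 9, d 1).
Iteration 2: rows with parent_id in {3,5,9} -> xi (id 7, d 2).
Iteration 3: rows with parent_id in {7} -> phi (id 10, d 3).
Iteration 4: no rows with parent_id in {10}; recursion stops.
SUM(d) = 0 + 1 + 1 + 1 + 2 + 3 = 8.

8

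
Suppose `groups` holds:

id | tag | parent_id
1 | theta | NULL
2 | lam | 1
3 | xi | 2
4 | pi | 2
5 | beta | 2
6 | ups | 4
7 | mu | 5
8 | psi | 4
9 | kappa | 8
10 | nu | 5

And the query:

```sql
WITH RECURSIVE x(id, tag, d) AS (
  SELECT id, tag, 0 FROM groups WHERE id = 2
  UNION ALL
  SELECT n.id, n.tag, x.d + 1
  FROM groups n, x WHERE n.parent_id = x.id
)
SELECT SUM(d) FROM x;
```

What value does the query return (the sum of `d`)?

Base: id=2 (lam) at d 0.
Iteration 1: rows with parent_id in {2} -> xi (id 3, d 1), pi (id 4, d 1), beta (id 5, d 1).
Iteration 2: rows with parent_id in {3,4,5} -> ups (id 6, d 2), mu (id 7, d 2), psi (id 8, d 2), nu (id 10, d 2).
Iteration 3: rows with parent_id in {6,7,8,10} -> kappa (id 9, d 3).
Iteration 4: no rows with parent_id in {9}; recursion stops.
SUM(d) = 0 + 1 + 1 + 1 + 2 + 2 + 2 + 2 + 3 = 14.

14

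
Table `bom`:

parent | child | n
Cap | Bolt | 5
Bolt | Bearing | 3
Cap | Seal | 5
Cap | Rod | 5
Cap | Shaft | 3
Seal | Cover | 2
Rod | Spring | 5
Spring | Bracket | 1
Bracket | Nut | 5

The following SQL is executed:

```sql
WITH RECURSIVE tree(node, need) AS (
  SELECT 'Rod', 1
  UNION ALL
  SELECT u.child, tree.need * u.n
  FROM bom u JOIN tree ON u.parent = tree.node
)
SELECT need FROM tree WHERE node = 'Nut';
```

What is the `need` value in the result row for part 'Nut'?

25

Base: (Rod, need=1).
Iteration 1: components of {Rod} -> Spring = 1*5 = 5.
Iteration 2: components of {Spring} -> Bracket = 5*1 = 5.
Iteration 3: components of {Bracket} -> Nut = 5*5 = 25.
Iteration 4: no further components; recursion stops.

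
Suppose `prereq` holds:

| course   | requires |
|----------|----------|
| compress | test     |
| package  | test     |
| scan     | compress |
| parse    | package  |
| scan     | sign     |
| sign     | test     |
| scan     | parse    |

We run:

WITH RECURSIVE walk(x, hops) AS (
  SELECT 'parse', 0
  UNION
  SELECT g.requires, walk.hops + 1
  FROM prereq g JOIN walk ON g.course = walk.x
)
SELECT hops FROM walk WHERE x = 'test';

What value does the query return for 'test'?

2

Base: (parse, hops=0).
Iteration 1: edges from {parse} -> (package, hops=1).
Iteration 2: edges from {package} -> (test, hops=2).
Iteration 3: no outgoing edges from {test}; recursion stops.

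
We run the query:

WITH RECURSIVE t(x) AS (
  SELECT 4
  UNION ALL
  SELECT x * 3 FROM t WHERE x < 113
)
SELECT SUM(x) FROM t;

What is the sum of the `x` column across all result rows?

484

Base: x=4.
Iteration 1: 4 < 113 holds -> x = 4 * 3 = 12.
Iteration 2: 12 < 113 holds -> x = 12 * 3 = 36.
Iteration 3: 36 < 113 holds -> x = 36 * 3 = 108.
Iteration 4: 108 < 113 holds -> x = 108 * 3 = 324.
Iteration 5: 324 < 113 fails; recursion stops.
SUM(x) = 4 + 12 + 36 + 108 + 324 = 484.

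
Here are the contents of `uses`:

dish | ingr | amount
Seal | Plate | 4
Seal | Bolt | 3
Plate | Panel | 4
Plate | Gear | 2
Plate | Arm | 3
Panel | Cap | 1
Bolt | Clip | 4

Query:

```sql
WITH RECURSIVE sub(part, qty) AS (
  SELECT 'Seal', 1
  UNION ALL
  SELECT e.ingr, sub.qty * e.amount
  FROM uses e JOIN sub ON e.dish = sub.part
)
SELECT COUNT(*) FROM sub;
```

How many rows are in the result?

Base: (Seal, qty=1).
Iteration 1: components of {Seal} -> Bolt = 1*3 = 3, Plate = 1*4 = 4.
Iteration 2: components of {Bolt,Plate} -> Arm = 4*3 = 12, Clip = 3*4 = 12, Gear = 4*2 = 8, Panel = 4*4 = 16.
Iteration 3: components of {Arm,Clip,Gear,Panel} -> Cap = 16*1 = 16.
Iteration 4: no further components; recursion stops.
Total rows emitted: 8.

8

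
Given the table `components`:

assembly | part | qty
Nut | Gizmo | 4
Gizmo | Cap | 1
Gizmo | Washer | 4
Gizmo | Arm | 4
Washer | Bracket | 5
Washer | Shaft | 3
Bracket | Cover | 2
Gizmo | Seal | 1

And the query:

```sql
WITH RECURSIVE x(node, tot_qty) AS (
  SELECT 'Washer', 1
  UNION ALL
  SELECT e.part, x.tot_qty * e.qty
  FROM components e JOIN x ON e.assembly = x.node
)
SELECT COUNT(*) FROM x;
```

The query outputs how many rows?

4

Base: (Washer, tot_qty=1).
Iteration 1: components of {Washer} -> Bracket = 1*5 = 5, Shaft = 1*3 = 3.
Iteration 2: components of {Bracket,Shaft} -> Cover = 5*2 = 10.
Iteration 3: no further components; recursion stops.
Total rows emitted: 4.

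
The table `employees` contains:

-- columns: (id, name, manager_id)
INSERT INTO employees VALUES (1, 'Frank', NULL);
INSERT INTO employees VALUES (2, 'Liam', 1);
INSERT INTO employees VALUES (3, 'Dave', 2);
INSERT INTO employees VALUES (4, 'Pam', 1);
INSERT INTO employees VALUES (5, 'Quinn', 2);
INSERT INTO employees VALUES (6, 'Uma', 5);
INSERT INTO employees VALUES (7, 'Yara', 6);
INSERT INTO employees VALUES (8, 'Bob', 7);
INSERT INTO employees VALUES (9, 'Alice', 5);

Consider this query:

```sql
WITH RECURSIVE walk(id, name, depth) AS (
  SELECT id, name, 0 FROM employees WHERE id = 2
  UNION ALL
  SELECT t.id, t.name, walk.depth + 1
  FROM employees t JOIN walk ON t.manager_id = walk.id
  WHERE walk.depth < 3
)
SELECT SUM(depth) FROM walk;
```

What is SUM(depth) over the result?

Base: id=2 (Liam) at depth 0.
Iteration 1: rows with manager_id in {2} -> Dave (id 3, depth 1), Quinn (id 5, depth 1).
Iteration 2: rows with manager_id in {3,5} -> Uma (id 6, depth 2), Alice (id 9, depth 2).
Iteration 3: rows with manager_id in {6,9} -> Yara (id 7, depth 3).
Iteration 4: depth < 3 fails for all current rows; recursion stops.
SUM(depth) = 0 + 1 + 1 + 2 + 2 + 3 = 9.

9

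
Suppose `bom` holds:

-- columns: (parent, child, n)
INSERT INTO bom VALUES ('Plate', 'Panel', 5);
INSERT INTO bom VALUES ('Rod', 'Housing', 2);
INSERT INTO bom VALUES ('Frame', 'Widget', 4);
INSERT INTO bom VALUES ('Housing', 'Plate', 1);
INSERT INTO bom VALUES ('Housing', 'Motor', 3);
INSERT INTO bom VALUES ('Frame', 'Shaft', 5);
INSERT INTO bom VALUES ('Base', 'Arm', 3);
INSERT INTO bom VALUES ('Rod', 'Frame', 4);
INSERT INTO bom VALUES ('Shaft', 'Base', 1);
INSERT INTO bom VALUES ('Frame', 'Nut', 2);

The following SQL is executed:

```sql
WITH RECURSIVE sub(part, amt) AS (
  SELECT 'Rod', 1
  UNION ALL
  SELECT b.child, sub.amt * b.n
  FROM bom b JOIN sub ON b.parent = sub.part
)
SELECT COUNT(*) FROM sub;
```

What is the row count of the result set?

11

Base: (Rod, amt=1).
Iteration 1: components of {Rod} -> Frame = 1*4 = 4, Housing = 1*2 = 2.
Iteration 2: components of {Frame,Housing} -> Motor = 2*3 = 6, Nut = 4*2 = 8, Plate = 2*1 = 2, Shaft = 4*5 = 20, Widget = 4*4 = 16.
Iteration 3: components of {Motor,Nut,Plate,Shaft,Widget} -> Base = 20*1 = 20, Panel = 2*5 = 10.
Iteration 4: components of {Base,Panel} -> Arm = 20*3 = 60.
Iteration 5: no further components; recursion stops.
Total rows emitted: 11.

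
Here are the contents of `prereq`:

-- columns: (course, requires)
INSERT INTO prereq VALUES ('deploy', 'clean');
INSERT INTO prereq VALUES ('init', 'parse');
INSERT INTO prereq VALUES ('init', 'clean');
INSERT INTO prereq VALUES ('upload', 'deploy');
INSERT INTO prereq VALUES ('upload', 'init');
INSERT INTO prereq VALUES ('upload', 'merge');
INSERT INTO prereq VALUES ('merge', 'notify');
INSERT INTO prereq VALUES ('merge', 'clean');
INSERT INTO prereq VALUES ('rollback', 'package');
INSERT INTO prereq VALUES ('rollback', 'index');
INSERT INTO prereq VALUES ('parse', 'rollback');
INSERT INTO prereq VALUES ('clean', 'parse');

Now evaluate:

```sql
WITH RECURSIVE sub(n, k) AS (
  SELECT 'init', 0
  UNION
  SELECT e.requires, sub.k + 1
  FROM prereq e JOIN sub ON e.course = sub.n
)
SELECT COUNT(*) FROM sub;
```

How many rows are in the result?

10

Base: (init, k=0).
Iteration 1: edges from {init} -> (clean, k=1), (parse, k=1).
Iteration 2: edges from {clean,parse} -> (parse, k=2), (rollback, k=2).
Iteration 3: edges from {parse,rollback} -> (index, k=3), (package, k=3), (rollback, k=3).
Iteration 4: edges from {index,package,rollback} -> (index, k=4), (package, k=4).
Iteration 5: no outgoing edges from {index,package}; recursion stops.
Total rows emitted: 10.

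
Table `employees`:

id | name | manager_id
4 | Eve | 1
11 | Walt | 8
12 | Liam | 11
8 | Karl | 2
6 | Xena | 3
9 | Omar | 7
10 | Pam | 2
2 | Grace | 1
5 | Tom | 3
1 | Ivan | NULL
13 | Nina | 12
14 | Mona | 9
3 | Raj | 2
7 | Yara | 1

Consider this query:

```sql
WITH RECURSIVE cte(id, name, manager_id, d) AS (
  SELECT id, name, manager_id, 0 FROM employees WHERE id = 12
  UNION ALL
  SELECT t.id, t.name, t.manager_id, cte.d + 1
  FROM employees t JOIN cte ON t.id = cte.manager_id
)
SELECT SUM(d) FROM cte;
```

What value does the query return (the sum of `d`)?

Base: id=12 (Liam), manager_id=11, d 0.
Iteration 1: join on id=11 -> Walt (id 11, manager_id=8, d 1).
Iteration 2: join on id=8 -> Karl (id 8, manager_id=2, d 2).
Iteration 3: join on id=2 -> Grace (id 2, manager_id=1, d 3).
Iteration 4: join on id=1 -> Ivan (id 1, manager_id=NULL, d 4).
Iteration 5: manager_id is NULL; no match; recursion stops.
SUM(d) = 0 + 1 + 2 + 3 + 4 = 10.

10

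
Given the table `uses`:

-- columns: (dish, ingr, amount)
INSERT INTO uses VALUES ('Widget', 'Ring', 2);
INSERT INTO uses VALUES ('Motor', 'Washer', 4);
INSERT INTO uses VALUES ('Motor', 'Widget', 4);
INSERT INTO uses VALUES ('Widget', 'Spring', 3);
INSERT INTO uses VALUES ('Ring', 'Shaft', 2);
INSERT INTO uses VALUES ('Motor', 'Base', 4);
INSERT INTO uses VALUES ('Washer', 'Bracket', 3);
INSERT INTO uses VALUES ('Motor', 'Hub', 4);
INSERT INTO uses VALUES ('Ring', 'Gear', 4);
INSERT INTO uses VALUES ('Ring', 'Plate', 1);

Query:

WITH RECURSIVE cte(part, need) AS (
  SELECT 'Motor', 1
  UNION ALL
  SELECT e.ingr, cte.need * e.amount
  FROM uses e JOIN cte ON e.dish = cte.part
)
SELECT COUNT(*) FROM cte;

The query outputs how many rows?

Base: (Motor, need=1).
Iteration 1: components of {Motor} -> Base = 1*4 = 4, Hub = 1*4 = 4, Washer = 1*4 = 4, Widget = 1*4 = 4.
Iteration 2: components of {Base,Hub,Washer,Widget} -> Bracket = 4*3 = 12, Ring = 4*2 = 8, Spring = 4*3 = 12.
Iteration 3: components of {Bracket,Ring,Spring} -> Gear = 8*4 = 32, Plate = 8*1 = 8, Shaft = 8*2 = 16.
Iteration 4: no further components; recursion stops.
Total rows emitted: 11.

11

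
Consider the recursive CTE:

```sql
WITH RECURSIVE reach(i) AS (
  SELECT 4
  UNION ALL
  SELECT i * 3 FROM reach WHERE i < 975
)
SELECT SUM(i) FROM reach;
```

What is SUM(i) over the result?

4372

Base: i=4.
Iteration 1: 4 < 975 holds -> i = 4 * 3 = 12.
Iteration 2: 12 < 975 holds -> i = 12 * 3 = 36.
Iteration 3: 36 < 975 holds -> i = 36 * 3 = 108.
Iteration 4: 108 < 975 holds -> i = 108 * 3 = 324.
Iteration 5: 324 < 975 holds -> i = 324 * 3 = 972.
Iteration 6: 972 < 975 holds -> i = 972 * 3 = 2916.
Iteration 7: 2916 < 975 fails; recursion stops.
SUM(i) = 4 + 12 + 36 + 108 + 324 + 972 + 2916 = 4372.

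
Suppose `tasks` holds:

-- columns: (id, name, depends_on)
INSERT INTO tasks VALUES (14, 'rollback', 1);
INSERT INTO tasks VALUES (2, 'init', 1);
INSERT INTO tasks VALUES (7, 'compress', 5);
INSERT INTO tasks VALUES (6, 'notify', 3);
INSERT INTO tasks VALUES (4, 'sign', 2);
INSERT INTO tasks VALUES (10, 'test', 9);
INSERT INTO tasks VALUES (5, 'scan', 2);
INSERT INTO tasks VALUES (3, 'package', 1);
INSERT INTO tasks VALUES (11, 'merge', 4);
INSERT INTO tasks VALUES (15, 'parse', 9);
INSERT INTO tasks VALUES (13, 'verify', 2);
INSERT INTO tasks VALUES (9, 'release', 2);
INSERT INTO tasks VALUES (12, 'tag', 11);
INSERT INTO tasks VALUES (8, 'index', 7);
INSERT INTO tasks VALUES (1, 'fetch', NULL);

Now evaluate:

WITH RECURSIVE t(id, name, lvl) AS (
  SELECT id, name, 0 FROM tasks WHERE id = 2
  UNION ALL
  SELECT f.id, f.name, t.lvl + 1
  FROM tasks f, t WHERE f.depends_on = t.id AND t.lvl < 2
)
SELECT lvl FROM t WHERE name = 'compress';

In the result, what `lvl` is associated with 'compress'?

Base: id=2 (init) at lvl 0.
Iteration 1: rows with depends_on in {2} -> sign (id 4, lvl 1), scan (id 5, lvl 1), release (id 9, lvl 1), verify (id 13, lvl 1).
Iteration 2: rows with depends_on in {4,5,9,13} -> compress (id 7, lvl 2), test (id 10, lvl 2), merge (id 11, lvl 2), parse (id 15, lvl 2).
Iteration 3: lvl < 2 fails for all current rows; recursion stops.

2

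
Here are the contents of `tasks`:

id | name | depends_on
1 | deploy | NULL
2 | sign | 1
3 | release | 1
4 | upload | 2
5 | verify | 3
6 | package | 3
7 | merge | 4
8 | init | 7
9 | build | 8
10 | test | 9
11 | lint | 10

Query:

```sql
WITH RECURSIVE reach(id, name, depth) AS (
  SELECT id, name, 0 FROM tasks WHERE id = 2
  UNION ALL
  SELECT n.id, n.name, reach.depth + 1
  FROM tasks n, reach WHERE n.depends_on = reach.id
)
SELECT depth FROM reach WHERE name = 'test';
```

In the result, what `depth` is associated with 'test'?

Base: id=2 (sign) at depth 0.
Iteration 1: rows with depends_on in {2} -> upload (id 4, depth 1).
Iteration 2: rows with depends_on in {4} -> merge (id 7, depth 2).
Iteration 3: rows with depends_on in {7} -> init (id 8, depth 3).
Iteration 4: rows with depends_on in {8} -> build (id 9, depth 4).
Iteration 5: rows with depends_on in {9} -> test (id 10, depth 5).
Iteration 6: rows with depends_on in {10} -> lint (id 11, depth 6).
Iteration 7: no rows with depends_on in {11}; recursion stops.

5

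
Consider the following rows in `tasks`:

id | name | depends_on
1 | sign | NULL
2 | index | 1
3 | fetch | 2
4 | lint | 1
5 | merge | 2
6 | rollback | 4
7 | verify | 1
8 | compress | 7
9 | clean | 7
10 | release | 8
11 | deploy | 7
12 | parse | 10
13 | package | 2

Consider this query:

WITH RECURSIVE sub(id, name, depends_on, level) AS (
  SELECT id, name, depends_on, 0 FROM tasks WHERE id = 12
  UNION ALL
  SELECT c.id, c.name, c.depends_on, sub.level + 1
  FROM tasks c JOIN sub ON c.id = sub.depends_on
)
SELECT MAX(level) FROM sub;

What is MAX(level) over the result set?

4

Base: id=12 (parse), depends_on=10, level 0.
Iteration 1: join on id=10 -> release (id 10, depends_on=8, level 1).
Iteration 2: join on id=8 -> compress (id 8, depends_on=7, level 2).
Iteration 3: join on id=7 -> verify (id 7, depends_on=1, level 3).
Iteration 4: join on id=1 -> sign (id 1, depends_on=NULL, level 4).
Iteration 5: depends_on is NULL; no match; recursion stops.
level values: 0, 1, 2, 3, 4; the maximum is 4.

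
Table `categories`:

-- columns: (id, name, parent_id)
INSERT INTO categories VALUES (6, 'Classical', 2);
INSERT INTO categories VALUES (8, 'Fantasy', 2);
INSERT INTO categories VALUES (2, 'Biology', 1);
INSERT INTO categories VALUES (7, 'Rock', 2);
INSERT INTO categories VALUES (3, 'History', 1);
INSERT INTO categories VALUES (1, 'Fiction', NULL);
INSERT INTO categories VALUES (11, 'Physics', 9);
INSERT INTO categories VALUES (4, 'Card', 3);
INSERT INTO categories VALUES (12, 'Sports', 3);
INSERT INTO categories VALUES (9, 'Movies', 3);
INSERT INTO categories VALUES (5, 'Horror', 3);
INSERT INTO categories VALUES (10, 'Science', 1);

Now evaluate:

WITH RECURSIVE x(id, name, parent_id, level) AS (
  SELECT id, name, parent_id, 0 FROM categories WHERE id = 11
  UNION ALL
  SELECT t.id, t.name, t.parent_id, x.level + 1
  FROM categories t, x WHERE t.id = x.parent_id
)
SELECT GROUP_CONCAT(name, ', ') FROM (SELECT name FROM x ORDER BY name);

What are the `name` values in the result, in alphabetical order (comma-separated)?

Fiction, History, Movies, Physics

Base: id=11 (Physics), parent_id=9, level 0.
Iteration 1: join on id=9 -> Movies (id 9, parent_id=3, level 1).
Iteration 2: join on id=3 -> History (id 3, parent_id=1, level 2).
Iteration 3: join on id=1 -> Fiction (id 1, parent_id=NULL, level 3).
Iteration 4: parent_id is NULL; no match; recursion stops.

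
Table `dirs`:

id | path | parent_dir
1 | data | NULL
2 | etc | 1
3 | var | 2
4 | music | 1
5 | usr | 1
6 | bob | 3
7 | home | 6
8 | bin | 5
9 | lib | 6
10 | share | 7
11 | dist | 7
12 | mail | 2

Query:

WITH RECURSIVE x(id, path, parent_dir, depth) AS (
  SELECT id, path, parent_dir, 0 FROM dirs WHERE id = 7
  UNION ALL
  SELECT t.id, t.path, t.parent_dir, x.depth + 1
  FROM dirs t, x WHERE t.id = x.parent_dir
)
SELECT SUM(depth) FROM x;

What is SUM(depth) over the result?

10

Base: id=7 (home), parent_dir=6, depth 0.
Iteration 1: join on id=6 -> bob (id 6, parent_dir=3, depth 1).
Iteration 2: join on id=3 -> var (id 3, parent_dir=2, depth 2).
Iteration 3: join on id=2 -> etc (id 2, parent_dir=1, depth 3).
Iteration 4: join on id=1 -> data (id 1, parent_dir=NULL, depth 4).
Iteration 5: parent_dir is NULL; no match; recursion stops.
SUM(depth) = 0 + 1 + 2 + 3 + 4 = 10.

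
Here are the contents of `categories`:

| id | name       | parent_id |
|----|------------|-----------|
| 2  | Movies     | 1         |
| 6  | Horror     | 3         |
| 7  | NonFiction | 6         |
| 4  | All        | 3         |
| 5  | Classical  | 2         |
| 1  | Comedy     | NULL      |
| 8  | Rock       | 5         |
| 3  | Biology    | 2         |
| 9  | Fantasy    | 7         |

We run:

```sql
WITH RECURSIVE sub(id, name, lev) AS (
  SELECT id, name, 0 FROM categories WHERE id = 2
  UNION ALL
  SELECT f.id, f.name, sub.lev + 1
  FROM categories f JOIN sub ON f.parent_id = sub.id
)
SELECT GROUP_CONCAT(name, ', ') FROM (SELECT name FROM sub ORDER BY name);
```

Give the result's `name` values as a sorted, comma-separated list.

Base: id=2 (Movies) at lev 0.
Iteration 1: rows with parent_id in {2} -> Biology (id 3, lev 1), Classical (id 5, lev 1).
Iteration 2: rows with parent_id in {3,5} -> All (id 4, lev 2), Horror (id 6, lev 2), Rock (id 8, lev 2).
Iteration 3: rows with parent_id in {4,6,8} -> NonFiction (id 7, lev 3).
Iteration 4: rows with parent_id in {7} -> Fantasy (id 9, lev 4).
Iteration 5: no rows with parent_id in {9}; recursion stops.

All, Biology, Classical, Fantasy, Horror, Movies, NonFiction, Rock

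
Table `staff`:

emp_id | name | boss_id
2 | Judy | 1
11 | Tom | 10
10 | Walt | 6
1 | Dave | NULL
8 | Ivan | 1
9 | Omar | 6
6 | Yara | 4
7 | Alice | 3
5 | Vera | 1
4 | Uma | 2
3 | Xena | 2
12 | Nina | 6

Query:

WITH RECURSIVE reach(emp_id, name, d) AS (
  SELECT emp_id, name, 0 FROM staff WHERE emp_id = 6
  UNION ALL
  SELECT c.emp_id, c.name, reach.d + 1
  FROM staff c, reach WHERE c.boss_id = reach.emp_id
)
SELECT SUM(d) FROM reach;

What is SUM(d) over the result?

5

Base: emp_id=6 (Yara) at d 0.
Iteration 1: rows with boss_id in {6} -> Omar (id 9, d 1), Walt (id 10, d 1), Nina (id 12, d 1).
Iteration 2: rows with boss_id in {9,10,12} -> Tom (id 11, d 2).
Iteration 3: no rows with boss_id in {11}; recursion stops.
SUM(d) = 0 + 1 + 1 + 1 + 2 = 5.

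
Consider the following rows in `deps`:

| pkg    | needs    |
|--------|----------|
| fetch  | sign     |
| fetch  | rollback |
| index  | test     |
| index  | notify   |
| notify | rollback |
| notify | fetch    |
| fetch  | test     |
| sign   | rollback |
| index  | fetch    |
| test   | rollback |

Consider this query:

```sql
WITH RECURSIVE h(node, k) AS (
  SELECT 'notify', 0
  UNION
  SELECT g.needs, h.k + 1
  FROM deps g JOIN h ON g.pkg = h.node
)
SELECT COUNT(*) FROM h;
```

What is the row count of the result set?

Base: (notify, k=0).
Iteration 1: edges from {notify} -> (fetch, k=1), (rollback, k=1).
Iteration 2: edges from {fetch,rollback} -> (rollback, k=2), (sign, k=2), (test, k=2).
Iteration 3: edges from {rollback,sign,test} -> (rollback, k=3). [UNION drops 1 duplicate row(s)]
Iteration 4: no outgoing edges from {rollback}; recursion stops.
Total rows emitted: 7.

7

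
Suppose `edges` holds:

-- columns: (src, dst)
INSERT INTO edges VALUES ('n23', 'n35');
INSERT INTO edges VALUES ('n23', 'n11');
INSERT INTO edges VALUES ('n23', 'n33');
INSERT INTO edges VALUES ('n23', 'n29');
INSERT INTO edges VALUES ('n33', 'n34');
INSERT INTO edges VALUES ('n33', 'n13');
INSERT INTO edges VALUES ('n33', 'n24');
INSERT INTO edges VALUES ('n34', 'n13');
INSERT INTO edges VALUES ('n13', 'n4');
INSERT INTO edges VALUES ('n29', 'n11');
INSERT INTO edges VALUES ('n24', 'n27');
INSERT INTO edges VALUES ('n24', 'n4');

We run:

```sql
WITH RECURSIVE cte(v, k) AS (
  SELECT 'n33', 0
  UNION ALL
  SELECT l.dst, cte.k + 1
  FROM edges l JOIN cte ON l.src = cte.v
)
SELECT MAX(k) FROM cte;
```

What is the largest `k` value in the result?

3

Base: (n33, k=0).
Iteration 1: edges from {n33} -> (n13, k=1), (n24, k=1), (n34, k=1).
Iteration 2: edges from {n13,n24,n34} -> (n13, k=2), (n27, k=2), (n4, k=2) x2. [UNION ALL keeps all 4 new rows, including repeats]
Iteration 3: edges from {n13,n27,n4} -> (n4, k=3).
Iteration 4: no outgoing edges from {n4}; recursion stops.
k values: 0, 1, 1, 1, 2, 2, 2, 2, 3; the maximum is 3.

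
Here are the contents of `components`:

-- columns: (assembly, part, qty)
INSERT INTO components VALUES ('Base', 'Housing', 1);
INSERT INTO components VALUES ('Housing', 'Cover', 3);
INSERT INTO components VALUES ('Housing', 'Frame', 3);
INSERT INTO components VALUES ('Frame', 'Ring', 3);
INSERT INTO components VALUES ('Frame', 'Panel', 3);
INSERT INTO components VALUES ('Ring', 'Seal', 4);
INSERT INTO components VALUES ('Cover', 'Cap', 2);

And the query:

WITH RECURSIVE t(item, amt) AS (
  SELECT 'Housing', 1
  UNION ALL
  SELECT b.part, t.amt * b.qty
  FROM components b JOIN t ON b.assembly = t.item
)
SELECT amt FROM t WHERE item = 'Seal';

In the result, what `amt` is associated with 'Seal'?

36

Base: (Housing, amt=1).
Iteration 1: components of {Housing} -> Cover = 1*3 = 3, Frame = 1*3 = 3.
Iteration 2: components of {Cover,Frame} -> Cap = 3*2 = 6, Panel = 3*3 = 9, Ring = 3*3 = 9.
Iteration 3: components of {Cap,Panel,Ring} -> Seal = 9*4 = 36.
Iteration 4: no further components; recursion stops.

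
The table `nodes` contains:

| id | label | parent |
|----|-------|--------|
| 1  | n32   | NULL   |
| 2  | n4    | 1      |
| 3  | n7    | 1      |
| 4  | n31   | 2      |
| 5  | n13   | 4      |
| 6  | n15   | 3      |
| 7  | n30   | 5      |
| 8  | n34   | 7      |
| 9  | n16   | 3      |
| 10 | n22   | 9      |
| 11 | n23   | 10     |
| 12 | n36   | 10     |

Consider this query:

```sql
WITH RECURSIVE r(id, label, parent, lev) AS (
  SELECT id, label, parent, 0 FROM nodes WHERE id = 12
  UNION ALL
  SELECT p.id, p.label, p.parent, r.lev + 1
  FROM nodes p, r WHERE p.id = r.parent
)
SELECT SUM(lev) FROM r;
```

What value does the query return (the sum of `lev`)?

Base: id=12 (n36), parent=10, lev 0.
Iteration 1: join on id=10 -> n22 (id 10, parent=9, lev 1).
Iteration 2: join on id=9 -> n16 (id 9, parent=3, lev 2).
Iteration 3: join on id=3 -> n7 (id 3, parent=1, lev 3).
Iteration 4: join on id=1 -> n32 (id 1, parent=NULL, lev 4).
Iteration 5: parent is NULL; no match; recursion stops.
SUM(lev) = 0 + 1 + 2 + 3 + 4 = 10.

10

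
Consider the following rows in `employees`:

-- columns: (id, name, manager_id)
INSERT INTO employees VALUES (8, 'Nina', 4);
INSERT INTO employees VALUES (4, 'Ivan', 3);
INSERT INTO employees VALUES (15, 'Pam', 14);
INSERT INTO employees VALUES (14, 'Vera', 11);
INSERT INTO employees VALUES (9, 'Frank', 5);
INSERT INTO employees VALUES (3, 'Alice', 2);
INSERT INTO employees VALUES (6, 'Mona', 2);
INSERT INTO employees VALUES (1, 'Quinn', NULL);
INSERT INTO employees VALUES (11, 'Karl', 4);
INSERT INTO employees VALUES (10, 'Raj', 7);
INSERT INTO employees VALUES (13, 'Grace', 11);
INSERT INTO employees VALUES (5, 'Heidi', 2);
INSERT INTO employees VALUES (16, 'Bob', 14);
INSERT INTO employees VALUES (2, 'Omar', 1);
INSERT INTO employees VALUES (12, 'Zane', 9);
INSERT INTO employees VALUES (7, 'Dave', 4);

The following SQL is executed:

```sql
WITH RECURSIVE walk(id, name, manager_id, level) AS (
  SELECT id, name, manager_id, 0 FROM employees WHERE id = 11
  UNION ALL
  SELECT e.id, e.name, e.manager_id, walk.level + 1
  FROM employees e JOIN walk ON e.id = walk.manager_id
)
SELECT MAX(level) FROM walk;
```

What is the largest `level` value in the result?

Base: id=11 (Karl), manager_id=4, level 0.
Iteration 1: join on id=4 -> Ivan (id 4, manager_id=3, level 1).
Iteration 2: join on id=3 -> Alice (id 3, manager_id=2, level 2).
Iteration 3: join on id=2 -> Omar (id 2, manager_id=1, level 3).
Iteration 4: join on id=1 -> Quinn (id 1, manager_id=NULL, level 4).
Iteration 5: manager_id is NULL; no match; recursion stops.
level values: 0, 1, 2, 3, 4; the maximum is 4.

4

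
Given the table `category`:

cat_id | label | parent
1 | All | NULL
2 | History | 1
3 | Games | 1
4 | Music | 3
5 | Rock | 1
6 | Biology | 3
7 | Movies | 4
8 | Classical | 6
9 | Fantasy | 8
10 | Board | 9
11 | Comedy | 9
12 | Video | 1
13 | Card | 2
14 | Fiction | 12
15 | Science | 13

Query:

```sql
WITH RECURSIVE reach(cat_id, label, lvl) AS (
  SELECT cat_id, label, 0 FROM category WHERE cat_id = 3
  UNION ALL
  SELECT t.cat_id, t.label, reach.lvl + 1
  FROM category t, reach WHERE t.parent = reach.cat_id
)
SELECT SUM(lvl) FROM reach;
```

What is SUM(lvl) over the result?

17

Base: cat_id=3 (Games) at lvl 0.
Iteration 1: rows with parent in {3} -> Music (id 4, lvl 1), Biology (id 6, lvl 1).
Iteration 2: rows with parent in {4,6} -> Movies (id 7, lvl 2), Classical (id 8, lvl 2).
Iteration 3: rows with parent in {7,8} -> Fantasy (id 9, lvl 3).
Iteration 4: rows with parent in {9} -> Board (id 10, lvl 4), Comedy (id 11, lvl 4).
Iteration 5: no rows with parent in {10,11}; recursion stops.
SUM(lvl) = 0 + 1 + 1 + 2 + 2 + 3 + 4 + 4 = 17.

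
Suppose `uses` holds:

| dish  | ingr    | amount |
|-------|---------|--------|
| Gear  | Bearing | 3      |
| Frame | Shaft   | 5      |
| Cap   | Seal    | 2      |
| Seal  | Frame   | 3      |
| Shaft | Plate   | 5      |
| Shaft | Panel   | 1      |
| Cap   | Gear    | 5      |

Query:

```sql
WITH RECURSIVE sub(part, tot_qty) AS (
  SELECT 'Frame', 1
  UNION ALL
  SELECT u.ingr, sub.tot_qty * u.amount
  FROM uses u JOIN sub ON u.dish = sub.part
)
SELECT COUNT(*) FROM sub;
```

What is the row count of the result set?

4

Base: (Frame, tot_qty=1).
Iteration 1: components of {Frame} -> Shaft = 1*5 = 5.
Iteration 2: components of {Shaft} -> Panel = 5*1 = 5, Plate = 5*5 = 25.
Iteration 3: no further components; recursion stops.
Total rows emitted: 4.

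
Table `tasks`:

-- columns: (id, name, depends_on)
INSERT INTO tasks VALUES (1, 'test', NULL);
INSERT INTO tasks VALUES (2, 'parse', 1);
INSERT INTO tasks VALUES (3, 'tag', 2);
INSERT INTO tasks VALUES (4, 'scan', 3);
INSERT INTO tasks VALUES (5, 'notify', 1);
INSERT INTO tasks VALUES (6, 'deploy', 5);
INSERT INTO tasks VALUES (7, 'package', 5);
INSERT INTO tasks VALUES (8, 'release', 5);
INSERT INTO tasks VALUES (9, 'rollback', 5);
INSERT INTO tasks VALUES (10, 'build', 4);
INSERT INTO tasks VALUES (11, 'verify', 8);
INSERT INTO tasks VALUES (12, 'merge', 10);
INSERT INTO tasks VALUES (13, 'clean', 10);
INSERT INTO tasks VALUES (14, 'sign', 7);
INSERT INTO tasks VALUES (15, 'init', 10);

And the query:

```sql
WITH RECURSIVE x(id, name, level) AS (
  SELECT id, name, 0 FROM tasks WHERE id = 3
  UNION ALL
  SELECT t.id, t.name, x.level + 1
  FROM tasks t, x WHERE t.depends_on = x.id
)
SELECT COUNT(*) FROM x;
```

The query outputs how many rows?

6

Base: id=3 (tag) at level 0.
Iteration 1: rows with depends_on in {3} -> scan (id 4, level 1).
Iteration 2: rows with depends_on in {4} -> build (id 10, level 2).
Iteration 3: rows with depends_on in {10} -> merge (id 12, level 3), clean (id 13, level 3), init (id 15, level 3).
Iteration 4: no rows with depends_on in {12,13,15}; recursion stops.
Total rows emitted: 6.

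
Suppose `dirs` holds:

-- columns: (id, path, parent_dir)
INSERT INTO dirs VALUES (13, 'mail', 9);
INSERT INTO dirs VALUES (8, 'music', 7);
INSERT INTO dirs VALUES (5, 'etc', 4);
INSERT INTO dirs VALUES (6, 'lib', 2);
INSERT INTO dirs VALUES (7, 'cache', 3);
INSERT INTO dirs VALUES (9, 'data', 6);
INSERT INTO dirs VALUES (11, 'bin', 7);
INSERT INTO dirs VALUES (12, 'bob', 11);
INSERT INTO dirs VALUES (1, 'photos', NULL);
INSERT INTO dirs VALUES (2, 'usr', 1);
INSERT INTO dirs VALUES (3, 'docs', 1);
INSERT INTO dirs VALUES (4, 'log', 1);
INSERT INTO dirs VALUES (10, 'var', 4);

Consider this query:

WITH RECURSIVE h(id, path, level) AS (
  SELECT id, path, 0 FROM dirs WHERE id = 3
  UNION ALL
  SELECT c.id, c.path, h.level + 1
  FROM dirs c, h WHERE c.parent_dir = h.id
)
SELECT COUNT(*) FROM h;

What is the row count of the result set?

Base: id=3 (docs) at level 0.
Iteration 1: rows with parent_dir in {3} -> cache (id 7, level 1).
Iteration 2: rows with parent_dir in {7} -> music (id 8, level 2), bin (id 11, level 2).
Iteration 3: rows with parent_dir in {8,11} -> bob (id 12, level 3).
Iteration 4: no rows with parent_dir in {12}; recursion stops.
Total rows emitted: 5.

5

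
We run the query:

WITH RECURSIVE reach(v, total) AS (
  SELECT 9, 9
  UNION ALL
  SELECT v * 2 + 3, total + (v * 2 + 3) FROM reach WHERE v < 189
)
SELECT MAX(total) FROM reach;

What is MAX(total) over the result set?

Base: v=9, total=9.
Iteration 1: 9 < 189 holds -> v = 9 * 2 + 3 = 21, total = 9 + 21 = 30.
Iteration 2: 21 < 189 holds -> v = 21 * 2 + 3 = 45, total = 30 + 45 = 75.
Iteration 3: 45 < 189 holds -> v = 45 * 2 + 3 = 93, total = 75 + 93 = 168.
Iteration 4: 93 < 189 holds -> v = 93 * 2 + 3 = 189, total = 168 + 189 = 357.
Iteration 5: 189 < 189 fails; recursion stops.
total values: 9, 30, 75, 168, 357; the maximum is 357.

357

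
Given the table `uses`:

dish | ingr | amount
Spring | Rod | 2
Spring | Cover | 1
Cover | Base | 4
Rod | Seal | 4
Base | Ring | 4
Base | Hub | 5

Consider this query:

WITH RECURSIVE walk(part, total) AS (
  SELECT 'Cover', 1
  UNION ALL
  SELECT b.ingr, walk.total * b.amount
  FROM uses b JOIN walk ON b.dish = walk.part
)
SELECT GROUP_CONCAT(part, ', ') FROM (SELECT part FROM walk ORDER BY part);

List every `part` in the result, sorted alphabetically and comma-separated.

Base, Cover, Hub, Ring

Base: (Cover, total=1).
Iteration 1: components of {Cover} -> Base = 1*4 = 4.
Iteration 2: components of {Base} -> Hub = 4*5 = 20, Ring = 4*4 = 16.
Iteration 3: no further components; recursion stops.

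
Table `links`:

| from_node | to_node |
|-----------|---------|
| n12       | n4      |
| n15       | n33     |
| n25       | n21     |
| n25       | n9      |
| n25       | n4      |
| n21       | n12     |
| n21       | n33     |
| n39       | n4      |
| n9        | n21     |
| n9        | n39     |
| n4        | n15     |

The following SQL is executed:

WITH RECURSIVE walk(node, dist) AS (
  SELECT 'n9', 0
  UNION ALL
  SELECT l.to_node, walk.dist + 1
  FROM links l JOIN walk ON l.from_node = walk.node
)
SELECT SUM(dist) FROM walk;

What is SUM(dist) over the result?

Base: (n9, dist=0).
Iteration 1: edges from {n9} -> (n21, dist=1), (n39, dist=1).
Iteration 2: edges from {n21,n39} -> (n12, dist=2), (n33, dist=2), (n4, dist=2).
Iteration 3: edges from {n12,n33,n4} -> (n15, dist=3), (n4, dist=3).
Iteration 4: edges from {n15,n4} -> (n15, dist=4), (n33, dist=4).
Iteration 5: edges from {n15,n33} -> (n33, dist=5).
Iteration 6: no outgoing edges from {n33}; recursion stops.
SUM(dist) = 0 + 1 + 1 + 2 + 2 + 2 + 3 + 3 + 4 + 4 + 5 = 27.

27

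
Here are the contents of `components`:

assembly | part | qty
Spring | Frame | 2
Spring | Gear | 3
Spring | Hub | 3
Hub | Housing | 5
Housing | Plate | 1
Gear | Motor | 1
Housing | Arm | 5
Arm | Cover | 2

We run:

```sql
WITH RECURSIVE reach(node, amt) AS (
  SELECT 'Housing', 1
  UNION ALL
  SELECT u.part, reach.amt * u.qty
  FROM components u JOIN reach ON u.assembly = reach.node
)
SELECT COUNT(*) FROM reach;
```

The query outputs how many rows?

4

Base: (Housing, amt=1).
Iteration 1: components of {Housing} -> Arm = 1*5 = 5, Plate = 1*1 = 1.
Iteration 2: components of {Arm,Plate} -> Cover = 5*2 = 10.
Iteration 3: no further components; recursion stops.
Total rows emitted: 4.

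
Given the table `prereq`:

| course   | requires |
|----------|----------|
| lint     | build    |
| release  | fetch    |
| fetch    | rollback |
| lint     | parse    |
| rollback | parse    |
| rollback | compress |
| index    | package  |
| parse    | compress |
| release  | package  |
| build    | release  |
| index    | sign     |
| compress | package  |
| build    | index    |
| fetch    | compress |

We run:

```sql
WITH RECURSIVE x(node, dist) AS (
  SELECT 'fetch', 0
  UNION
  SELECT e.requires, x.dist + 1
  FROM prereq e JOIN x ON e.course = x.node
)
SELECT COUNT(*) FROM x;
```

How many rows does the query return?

9

Base: (fetch, dist=0).
Iteration 1: edges from {fetch} -> (compress, dist=1), (rollback, dist=1).
Iteration 2: edges from {compress,rollback} -> (compress, dist=2), (package, dist=2), (parse, dist=2).
Iteration 3: edges from {compress,package,parse} -> (compress, dist=3), (package, dist=3).
Iteration 4: edges from {compress,package} -> (package, dist=4).
Iteration 5: no outgoing edges from {package}; recursion stops.
Total rows emitted: 9.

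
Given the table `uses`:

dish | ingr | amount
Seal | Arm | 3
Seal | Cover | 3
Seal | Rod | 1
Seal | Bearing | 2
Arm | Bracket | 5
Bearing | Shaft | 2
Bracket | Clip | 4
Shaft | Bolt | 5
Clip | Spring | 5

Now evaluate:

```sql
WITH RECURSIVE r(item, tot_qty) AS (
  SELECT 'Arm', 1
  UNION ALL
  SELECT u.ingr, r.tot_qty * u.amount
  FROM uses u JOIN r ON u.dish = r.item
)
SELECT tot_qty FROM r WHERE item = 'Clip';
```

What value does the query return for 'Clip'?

Base: (Arm, tot_qty=1).
Iteration 1: components of {Arm} -> Bracket = 1*5 = 5.
Iteration 2: components of {Bracket} -> Clip = 5*4 = 20.
Iteration 3: components of {Clip} -> Spring = 20*5 = 100.
Iteration 4: no further components; recursion stops.

20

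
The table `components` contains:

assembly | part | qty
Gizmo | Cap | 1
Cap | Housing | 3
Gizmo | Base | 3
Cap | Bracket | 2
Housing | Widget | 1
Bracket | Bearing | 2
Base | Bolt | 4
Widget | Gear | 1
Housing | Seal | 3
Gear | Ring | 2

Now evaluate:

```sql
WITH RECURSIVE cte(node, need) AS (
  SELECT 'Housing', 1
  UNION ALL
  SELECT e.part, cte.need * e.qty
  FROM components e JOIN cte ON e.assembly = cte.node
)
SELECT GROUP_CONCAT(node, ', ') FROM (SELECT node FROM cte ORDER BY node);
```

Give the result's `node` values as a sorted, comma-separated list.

Base: (Housing, need=1).
Iteration 1: components of {Housing} -> Seal = 1*3 = 3, Widget = 1*1 = 1.
Iteration 2: components of {Seal,Widget} -> Gear = 1*1 = 1.
Iteration 3: components of {Gear} -> Ring = 1*2 = 2.
Iteration 4: no further components; recursion stops.

Gear, Housing, Ring, Seal, Widget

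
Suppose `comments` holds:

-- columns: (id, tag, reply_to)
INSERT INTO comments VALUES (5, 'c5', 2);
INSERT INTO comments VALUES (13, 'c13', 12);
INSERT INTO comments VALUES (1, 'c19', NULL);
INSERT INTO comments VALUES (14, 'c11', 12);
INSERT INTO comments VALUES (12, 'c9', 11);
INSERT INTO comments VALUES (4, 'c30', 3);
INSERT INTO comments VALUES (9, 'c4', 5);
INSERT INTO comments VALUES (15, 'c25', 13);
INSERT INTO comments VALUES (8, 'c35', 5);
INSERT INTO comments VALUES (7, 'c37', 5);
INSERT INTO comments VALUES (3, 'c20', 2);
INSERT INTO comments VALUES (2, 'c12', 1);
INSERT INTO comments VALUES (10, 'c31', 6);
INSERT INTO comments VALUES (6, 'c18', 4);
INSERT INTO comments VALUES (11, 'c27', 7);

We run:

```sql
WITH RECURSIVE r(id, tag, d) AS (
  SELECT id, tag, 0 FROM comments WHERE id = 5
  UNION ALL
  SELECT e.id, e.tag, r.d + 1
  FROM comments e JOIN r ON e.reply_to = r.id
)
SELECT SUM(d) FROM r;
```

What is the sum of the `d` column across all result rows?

21

Base: id=5 (c5) at d 0.
Iteration 1: rows with reply_to in {5} -> c37 (id 7, d 1), c35 (id 8, d 1), c4 (id 9, d 1).
Iteration 2: rows with reply_to in {7,8,9} -> c27 (id 11, d 2).
Iteration 3: rows with reply_to in {11} -> c9 (id 12, d 3).
Iteration 4: rows with reply_to in {12} -> c13 (id 13, d 4), c11 (id 14, d 4).
Iteration 5: rows with reply_to in {13,14} -> c25 (id 15, d 5).
Iteration 6: no rows with reply_to in {15}; recursion stops.
SUM(d) = 0 + 1 + 1 + 1 + 2 + 3 + 4 + 4 + 5 = 21.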